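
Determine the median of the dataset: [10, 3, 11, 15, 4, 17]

10.5

Step 1: Sort the data in ascending order: [3, 4, 10, 11, 15, 17]
Step 2: The number of values is n = 6.
Step 3: Since n is even, the median is the average of positions 3 and 4:
  Median = (10 + 11) / 2 = 10.5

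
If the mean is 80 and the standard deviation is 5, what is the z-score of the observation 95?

3

Step 1: Recall the z-score formula: z = (x - mu) / sigma
Step 2: Substitute values: z = (95 - 80) / 5
Step 3: z = 15 / 5 = 3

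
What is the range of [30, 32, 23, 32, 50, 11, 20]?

39

Step 1: Identify the maximum value: max = 50
Step 2: Identify the minimum value: min = 11
Step 3: Range = max - min = 50 - 11 = 39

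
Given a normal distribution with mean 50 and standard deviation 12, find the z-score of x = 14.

-3

Step 1: Recall the z-score formula: z = (x - mu) / sigma
Step 2: Substitute values: z = (14 - 50) / 12
Step 3: z = -36 / 12 = -3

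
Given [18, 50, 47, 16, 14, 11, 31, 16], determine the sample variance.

238.8393

Step 1: Compute the mean: (18 + 50 + 47 + 16 + 14 + 11 + 31 + 16) / 8 = 25.375
Step 2: Compute squared deviations from the mean:
  (18 - 25.375)^2 = 54.3906
  (50 - 25.375)^2 = 606.3906
  (47 - 25.375)^2 = 467.6406
  (16 - 25.375)^2 = 87.8906
  (14 - 25.375)^2 = 129.3906
  (11 - 25.375)^2 = 206.6406
  (31 - 25.375)^2 = 31.6406
  (16 - 25.375)^2 = 87.8906
Step 3: Sum of squared deviations = 1671.875
Step 4: Sample variance = 1671.875 / 7 = 238.8393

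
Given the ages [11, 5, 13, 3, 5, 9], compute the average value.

7.6667

Step 1: Sum all values: 11 + 5 + 13 + 3 + 5 + 9 = 46
Step 2: Count the number of values: n = 6
Step 3: Mean = sum / n = 46 / 6 = 7.6667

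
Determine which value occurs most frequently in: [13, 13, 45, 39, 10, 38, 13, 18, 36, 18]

13

Step 1: Count the frequency of each value:
  10: appears 1 time(s)
  13: appears 3 time(s)
  18: appears 2 time(s)
  36: appears 1 time(s)
  38: appears 1 time(s)
  39: appears 1 time(s)
  45: appears 1 time(s)
Step 2: The value 13 appears most frequently (3 times).
Step 3: Mode = 13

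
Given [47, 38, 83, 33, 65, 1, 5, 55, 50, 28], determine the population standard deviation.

24.0593

Step 1: Compute the mean: 40.5
Step 2: Sum of squared deviations from the mean: 5788.5
Step 3: Population variance = 5788.5 / 10 = 578.85
Step 4: Standard deviation = sqrt(578.85) = 24.0593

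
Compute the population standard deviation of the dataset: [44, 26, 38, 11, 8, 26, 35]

12.4949

Step 1: Compute the mean: 26.8571
Step 2: Sum of squared deviations from the mean: 1092.8571
Step 3: Population variance = 1092.8571 / 7 = 156.1224
Step 4: Standard deviation = sqrt(156.1224) = 12.4949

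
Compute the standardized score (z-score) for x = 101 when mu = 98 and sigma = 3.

1

Step 1: Recall the z-score formula: z = (x - mu) / sigma
Step 2: Substitute values: z = (101 - 98) / 3
Step 3: z = 3 / 3 = 1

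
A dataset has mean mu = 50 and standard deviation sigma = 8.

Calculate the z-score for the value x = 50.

0

Step 1: Recall the z-score formula: z = (x - mu) / sigma
Step 2: Substitute values: z = (50 - 50) / 8
Step 3: z = 0 / 8 = 0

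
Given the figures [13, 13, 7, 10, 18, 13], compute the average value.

12.3333

Step 1: Sum all values: 13 + 13 + 7 + 10 + 18 + 13 = 74
Step 2: Count the number of values: n = 6
Step 3: Mean = sum / n = 74 / 6 = 12.3333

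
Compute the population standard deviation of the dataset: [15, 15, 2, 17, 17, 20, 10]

5.5476

Step 1: Compute the mean: 13.7143
Step 2: Sum of squared deviations from the mean: 215.4286
Step 3: Population variance = 215.4286 / 7 = 30.7755
Step 4: Standard deviation = sqrt(30.7755) = 5.5476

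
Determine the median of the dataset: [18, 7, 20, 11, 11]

11

Step 1: Sort the data in ascending order: [7, 11, 11, 18, 20]
Step 2: The number of values is n = 5.
Step 3: Since n is odd, the median is the middle value at position 3: 11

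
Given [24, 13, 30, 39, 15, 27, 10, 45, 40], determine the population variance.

142.6667

Step 1: Compute the mean: (24 + 13 + 30 + 39 + 15 + 27 + 10 + 45 + 40) / 9 = 27
Step 2: Compute squared deviations from the mean:
  (24 - 27)^2 = 9
  (13 - 27)^2 = 196
  (30 - 27)^2 = 9
  (39 - 27)^2 = 144
  (15 - 27)^2 = 144
  (27 - 27)^2 = 0
  (10 - 27)^2 = 289
  (45 - 27)^2 = 324
  (40 - 27)^2 = 169
Step 3: Sum of squared deviations = 1284
Step 4: Population variance = 1284 / 9 = 142.6667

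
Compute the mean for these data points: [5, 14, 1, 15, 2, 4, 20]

8.7143

Step 1: Sum all values: 5 + 14 + 1 + 15 + 2 + 4 + 20 = 61
Step 2: Count the number of values: n = 7
Step 3: Mean = sum / n = 61 / 7 = 8.7143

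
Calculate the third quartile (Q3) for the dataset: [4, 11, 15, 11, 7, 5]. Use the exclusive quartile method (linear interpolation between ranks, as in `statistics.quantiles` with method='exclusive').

12

Step 1: Sort the data: [4, 5, 7, 11, 11, 15]
Step 2: n = 6
Step 3: Using the exclusive quartile method:
  Q1 = 4.75
  Q2 (median) = 9
  Q3 = 12
  IQR = Q3 - Q1 = 12 - 4.75 = 7.25
Step 4: Q3 = 12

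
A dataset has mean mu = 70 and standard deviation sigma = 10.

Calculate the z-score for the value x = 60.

-1

Step 1: Recall the z-score formula: z = (x - mu) / sigma
Step 2: Substitute values: z = (60 - 70) / 10
Step 3: z = -10 / 10 = -1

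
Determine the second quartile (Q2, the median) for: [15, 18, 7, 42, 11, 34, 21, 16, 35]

18

Step 1: Sort the data: [7, 11, 15, 16, 18, 21, 34, 35, 42]
Step 2: n = 9
Step 3: Q2 is the median. Since n is odd, it is the middle value at position 5: 18
Step 4: Q2 = 18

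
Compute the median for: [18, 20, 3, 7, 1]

7

Step 1: Sort the data in ascending order: [1, 3, 7, 18, 20]
Step 2: The number of values is n = 5.
Step 3: Since n is odd, the median is the middle value at position 3: 7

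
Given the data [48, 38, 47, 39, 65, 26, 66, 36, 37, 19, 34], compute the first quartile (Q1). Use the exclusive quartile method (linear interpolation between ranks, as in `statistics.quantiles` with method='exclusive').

34

Step 1: Sort the data: [19, 26, 34, 36, 37, 38, 39, 47, 48, 65, 66]
Step 2: n = 11
Step 3: Using the exclusive quartile method:
  Q1 = 34
  Q2 (median) = 38
  Q3 = 48
  IQR = Q3 - Q1 = 48 - 34 = 14
Step 4: Q1 = 34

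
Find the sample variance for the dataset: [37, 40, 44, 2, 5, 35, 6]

352.4762

Step 1: Compute the mean: (37 + 40 + 44 + 2 + 5 + 35 + 6) / 7 = 24.1429
Step 2: Compute squared deviations from the mean:
  (37 - 24.1429)^2 = 165.3061
  (40 - 24.1429)^2 = 251.449
  (44 - 24.1429)^2 = 394.3061
  (2 - 24.1429)^2 = 490.3061
  (5 - 24.1429)^2 = 366.449
  (35 - 24.1429)^2 = 117.8776
  (6 - 24.1429)^2 = 329.1633
Step 3: Sum of squared deviations = 2114.8571
Step 4: Sample variance = 2114.8571 / 6 = 352.4762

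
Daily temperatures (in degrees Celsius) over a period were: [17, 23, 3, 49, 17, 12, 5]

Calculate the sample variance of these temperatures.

236.3333

Step 1: Compute the mean: (17 + 23 + 3 + 49 + 17 + 12 + 5) / 7 = 18
Step 2: Compute squared deviations from the mean:
  (17 - 18)^2 = 1
  (23 - 18)^2 = 25
  (3 - 18)^2 = 225
  (49 - 18)^2 = 961
  (17 - 18)^2 = 1
  (12 - 18)^2 = 36
  (5 - 18)^2 = 169
Step 3: Sum of squared deviations = 1418
Step 4: Sample variance = 1418 / 6 = 236.3333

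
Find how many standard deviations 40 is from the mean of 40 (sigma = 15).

0

Step 1: Recall the z-score formula: z = (x - mu) / sigma
Step 2: Substitute values: z = (40 - 40) / 15
Step 3: z = 0 / 15 = 0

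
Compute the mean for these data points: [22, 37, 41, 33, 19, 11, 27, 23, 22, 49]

28.4

Step 1: Sum all values: 22 + 37 + 41 + 33 + 19 + 11 + 27 + 23 + 22 + 49 = 284
Step 2: Count the number of values: n = 10
Step 3: Mean = sum / n = 284 / 10 = 28.4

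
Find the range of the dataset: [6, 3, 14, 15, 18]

15

Step 1: Identify the maximum value: max = 18
Step 2: Identify the minimum value: min = 3
Step 3: Range = max - min = 18 - 3 = 15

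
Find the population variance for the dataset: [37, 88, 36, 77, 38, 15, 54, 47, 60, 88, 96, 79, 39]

594

Step 1: Compute the mean: (37 + 88 + 36 + 77 + 38 + 15 + 54 + 47 + 60 + 88 + 96 + 79 + 39) / 13 = 58
Step 2: Compute squared deviations from the mean:
  (37 - 58)^2 = 441
  (88 - 58)^2 = 900
  (36 - 58)^2 = 484
  (77 - 58)^2 = 361
  (38 - 58)^2 = 400
  (15 - 58)^2 = 1849
  (54 - 58)^2 = 16
  (47 - 58)^2 = 121
  (60 - 58)^2 = 4
  (88 - 58)^2 = 900
  (96 - 58)^2 = 1444
  (79 - 58)^2 = 441
  (39 - 58)^2 = 361
Step 3: Sum of squared deviations = 7722
Step 4: Population variance = 7722 / 13 = 594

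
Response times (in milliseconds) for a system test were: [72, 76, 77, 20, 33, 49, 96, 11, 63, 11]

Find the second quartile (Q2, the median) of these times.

56

Step 1: Sort the data: [11, 11, 20, 33, 49, 63, 72, 76, 77, 96]
Step 2: n = 10
Step 3: Q2 is the median. Since n is even, it is the average of the values at positions 5 and 6:
  Q2 = (49 + 63) / 2 = 56
Step 4: Q2 = 56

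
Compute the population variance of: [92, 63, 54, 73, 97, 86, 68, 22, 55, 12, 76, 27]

705.2431

Step 1: Compute the mean: (92 + 63 + 54 + 73 + 97 + 86 + 68 + 22 + 55 + 12 + 76 + 27) / 12 = 60.4167
Step 2: Compute squared deviations from the mean:
  (92 - 60.4167)^2 = 997.5069
  (63 - 60.4167)^2 = 6.6736
  (54 - 60.4167)^2 = 41.1736
  (73 - 60.4167)^2 = 158.3403
  (97 - 60.4167)^2 = 1338.3403
  (86 - 60.4167)^2 = 654.5069
  (68 - 60.4167)^2 = 57.5069
  (22 - 60.4167)^2 = 1475.8403
  (55 - 60.4167)^2 = 29.3403
  (12 - 60.4167)^2 = 2344.1736
  (76 - 60.4167)^2 = 242.8403
  (27 - 60.4167)^2 = 1116.6736
Step 3: Sum of squared deviations = 8462.9167
Step 4: Population variance = 8462.9167 / 12 = 705.2431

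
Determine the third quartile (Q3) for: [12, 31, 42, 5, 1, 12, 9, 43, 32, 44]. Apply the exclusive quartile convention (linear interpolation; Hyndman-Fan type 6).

42.25

Step 1: Sort the data: [1, 5, 9, 12, 12, 31, 32, 42, 43, 44]
Step 2: n = 10
Step 3: Using the exclusive quartile method:
  Q1 = 8
  Q2 (median) = 21.5
  Q3 = 42.25
  IQR = Q3 - Q1 = 42.25 - 8 = 34.25
Step 4: Q3 = 42.25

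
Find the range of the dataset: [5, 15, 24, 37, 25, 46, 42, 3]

43

Step 1: Identify the maximum value: max = 46
Step 2: Identify the minimum value: min = 3
Step 3: Range = max - min = 46 - 3 = 43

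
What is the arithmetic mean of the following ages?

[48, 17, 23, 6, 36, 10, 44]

26.2857

Step 1: Sum all values: 48 + 17 + 23 + 6 + 36 + 10 + 44 = 184
Step 2: Count the number of values: n = 7
Step 3: Mean = sum / n = 184 / 7 = 26.2857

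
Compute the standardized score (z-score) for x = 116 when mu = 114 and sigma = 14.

0.1429

Step 1: Recall the z-score formula: z = (x - mu) / sigma
Step 2: Substitute values: z = (116 - 114) / 14
Step 3: z = 2 / 14 = 0.1429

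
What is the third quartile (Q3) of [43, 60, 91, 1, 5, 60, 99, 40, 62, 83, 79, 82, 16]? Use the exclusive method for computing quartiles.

82.5

Step 1: Sort the data: [1, 5, 16, 40, 43, 60, 60, 62, 79, 82, 83, 91, 99]
Step 2: n = 13
Step 3: Using the exclusive quartile method:
  Q1 = 28
  Q2 (median) = 60
  Q3 = 82.5
  IQR = Q3 - Q1 = 82.5 - 28 = 54.5
Step 4: Q3 = 82.5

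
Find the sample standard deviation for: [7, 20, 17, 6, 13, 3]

6.7231

Step 1: Compute the mean: 11
Step 2: Sum of squared deviations from the mean: 226
Step 3: Sample variance = 226 / 5 = 45.2
Step 4: Standard deviation = sqrt(45.2) = 6.7231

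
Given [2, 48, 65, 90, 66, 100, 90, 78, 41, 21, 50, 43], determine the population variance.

792.3056

Step 1: Compute the mean: (2 + 48 + 65 + 90 + 66 + 100 + 90 + 78 + 41 + 21 + 50 + 43) / 12 = 57.8333
Step 2: Compute squared deviations from the mean:
  (2 - 57.8333)^2 = 3117.3611
  (48 - 57.8333)^2 = 96.6944
  (65 - 57.8333)^2 = 51.3611
  (90 - 57.8333)^2 = 1034.6944
  (66 - 57.8333)^2 = 66.6944
  (100 - 57.8333)^2 = 1778.0278
  (90 - 57.8333)^2 = 1034.6944
  (78 - 57.8333)^2 = 406.6944
  (41 - 57.8333)^2 = 283.3611
  (21 - 57.8333)^2 = 1356.6944
  (50 - 57.8333)^2 = 61.3611
  (43 - 57.8333)^2 = 220.0278
Step 3: Sum of squared deviations = 9507.6667
Step 4: Population variance = 9507.6667 / 12 = 792.3056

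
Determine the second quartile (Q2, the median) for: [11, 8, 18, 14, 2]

11

Step 1: Sort the data: [2, 8, 11, 14, 18]
Step 2: n = 5
Step 3: Q2 is the median. Since n is odd, it is the middle value at position 3: 11
Step 4: Q2 = 11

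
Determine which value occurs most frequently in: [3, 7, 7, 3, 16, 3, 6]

3

Step 1: Count the frequency of each value:
  3: appears 3 time(s)
  6: appears 1 time(s)
  7: appears 2 time(s)
  16: appears 1 time(s)
Step 2: The value 3 appears most frequently (3 times).
Step 3: Mode = 3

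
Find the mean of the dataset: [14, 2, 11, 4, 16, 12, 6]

9.2857

Step 1: Sum all values: 14 + 2 + 11 + 4 + 16 + 12 + 6 = 65
Step 2: Count the number of values: n = 7
Step 3: Mean = sum / n = 65 / 7 = 9.2857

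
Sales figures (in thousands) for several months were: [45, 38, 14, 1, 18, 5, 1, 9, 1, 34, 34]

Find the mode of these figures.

1

Step 1: Count the frequency of each value:
  1: appears 3 time(s)
  5: appears 1 time(s)
  9: appears 1 time(s)
  14: appears 1 time(s)
  18: appears 1 time(s)
  34: appears 2 time(s)
  38: appears 1 time(s)
  45: appears 1 time(s)
Step 2: The value 1 appears most frequently (3 times).
Step 3: Mode = 1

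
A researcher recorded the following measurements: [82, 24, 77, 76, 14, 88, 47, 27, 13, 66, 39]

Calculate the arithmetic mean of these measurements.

50.2727

Step 1: Sum all values: 82 + 24 + 77 + 76 + 14 + 88 + 47 + 27 + 13 + 66 + 39 = 553
Step 2: Count the number of values: n = 11
Step 3: Mean = sum / n = 553 / 11 = 50.2727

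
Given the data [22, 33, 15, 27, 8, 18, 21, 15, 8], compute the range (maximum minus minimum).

25

Step 1: Identify the maximum value: max = 33
Step 2: Identify the minimum value: min = 8
Step 3: Range = max - min = 33 - 8 = 25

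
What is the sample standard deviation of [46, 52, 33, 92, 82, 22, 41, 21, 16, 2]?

28.6707

Step 1: Compute the mean: 40.7
Step 2: Sum of squared deviations from the mean: 7398.1
Step 3: Sample variance = 7398.1 / 9 = 822.0111
Step 4: Standard deviation = sqrt(822.0111) = 28.6707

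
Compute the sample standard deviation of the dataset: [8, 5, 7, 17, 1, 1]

5.9245

Step 1: Compute the mean: 6.5
Step 2: Sum of squared deviations from the mean: 175.5
Step 3: Sample variance = 175.5 / 5 = 35.1
Step 4: Standard deviation = sqrt(35.1) = 5.9245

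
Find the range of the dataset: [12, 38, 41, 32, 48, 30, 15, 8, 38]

40

Step 1: Identify the maximum value: max = 48
Step 2: Identify the minimum value: min = 8
Step 3: Range = max - min = 48 - 8 = 40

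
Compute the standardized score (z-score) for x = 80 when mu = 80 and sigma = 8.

0

Step 1: Recall the z-score formula: z = (x - mu) / sigma
Step 2: Substitute values: z = (80 - 80) / 8
Step 3: z = 0 / 8 = 0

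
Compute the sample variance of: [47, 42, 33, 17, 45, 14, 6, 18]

253.0714

Step 1: Compute the mean: (47 + 42 + 33 + 17 + 45 + 14 + 6 + 18) / 8 = 27.75
Step 2: Compute squared deviations from the mean:
  (47 - 27.75)^2 = 370.5625
  (42 - 27.75)^2 = 203.0625
  (33 - 27.75)^2 = 27.5625
  (17 - 27.75)^2 = 115.5625
  (45 - 27.75)^2 = 297.5625
  (14 - 27.75)^2 = 189.0625
  (6 - 27.75)^2 = 473.0625
  (18 - 27.75)^2 = 95.0625
Step 3: Sum of squared deviations = 1771.5
Step 4: Sample variance = 1771.5 / 7 = 253.0714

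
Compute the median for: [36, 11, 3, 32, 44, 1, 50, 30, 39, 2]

31

Step 1: Sort the data in ascending order: [1, 2, 3, 11, 30, 32, 36, 39, 44, 50]
Step 2: The number of values is n = 10.
Step 3: Since n is even, the median is the average of positions 5 and 6:
  Median = (30 + 32) / 2 = 31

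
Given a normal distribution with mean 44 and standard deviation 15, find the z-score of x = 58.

0.9333

Step 1: Recall the z-score formula: z = (x - mu) / sigma
Step 2: Substitute values: z = (58 - 44) / 15
Step 3: z = 14 / 15 = 0.9333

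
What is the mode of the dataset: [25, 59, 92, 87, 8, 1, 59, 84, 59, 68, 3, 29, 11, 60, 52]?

59

Step 1: Count the frequency of each value:
  1: appears 1 time(s)
  3: appears 1 time(s)
  8: appears 1 time(s)
  11: appears 1 time(s)
  25: appears 1 time(s)
  29: appears 1 time(s)
  52: appears 1 time(s)
  59: appears 3 time(s)
  60: appears 1 time(s)
  68: appears 1 time(s)
  84: appears 1 time(s)
  87: appears 1 time(s)
  92: appears 1 time(s)
Step 2: The value 59 appears most frequently (3 times).
Step 3: Mode = 59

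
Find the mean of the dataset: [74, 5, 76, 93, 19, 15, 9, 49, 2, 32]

37.4

Step 1: Sum all values: 74 + 5 + 76 + 93 + 19 + 15 + 9 + 49 + 2 + 32 = 374
Step 2: Count the number of values: n = 10
Step 3: Mean = sum / n = 374 / 10 = 37.4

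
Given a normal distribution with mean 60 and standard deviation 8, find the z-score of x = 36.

-3

Step 1: Recall the z-score formula: z = (x - mu) / sigma
Step 2: Substitute values: z = (36 - 60) / 8
Step 3: z = -24 / 8 = -3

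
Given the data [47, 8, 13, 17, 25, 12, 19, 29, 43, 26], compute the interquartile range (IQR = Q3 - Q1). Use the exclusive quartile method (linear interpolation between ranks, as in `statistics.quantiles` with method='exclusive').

19.75

Step 1: Sort the data: [8, 12, 13, 17, 19, 25, 26, 29, 43, 47]
Step 2: n = 10
Step 3: Using the exclusive quartile method:
  Q1 = 12.75
  Q2 (median) = 22
  Q3 = 32.5
  IQR = Q3 - Q1 = 32.5 - 12.75 = 19.75
Step 4: IQR = 19.75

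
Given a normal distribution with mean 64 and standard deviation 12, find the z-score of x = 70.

0.5

Step 1: Recall the z-score formula: z = (x - mu) / sigma
Step 2: Substitute values: z = (70 - 64) / 12
Step 3: z = 6 / 12 = 0.5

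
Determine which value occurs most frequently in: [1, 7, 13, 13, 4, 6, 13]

13

Step 1: Count the frequency of each value:
  1: appears 1 time(s)
  4: appears 1 time(s)
  6: appears 1 time(s)
  7: appears 1 time(s)
  13: appears 3 time(s)
Step 2: The value 13 appears most frequently (3 times).
Step 3: Mode = 13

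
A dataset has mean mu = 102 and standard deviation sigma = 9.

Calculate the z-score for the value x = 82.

-2.2222

Step 1: Recall the z-score formula: z = (x - mu) / sigma
Step 2: Substitute values: z = (82 - 102) / 9
Step 3: z = -20 / 9 = -2.2222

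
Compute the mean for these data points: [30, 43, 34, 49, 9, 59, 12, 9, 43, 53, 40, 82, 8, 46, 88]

40.3333

Step 1: Sum all values: 30 + 43 + 34 + 49 + 9 + 59 + 12 + 9 + 43 + 53 + 40 + 82 + 8 + 46 + 88 = 605
Step 2: Count the number of values: n = 15
Step 3: Mean = sum / n = 605 / 15 = 40.3333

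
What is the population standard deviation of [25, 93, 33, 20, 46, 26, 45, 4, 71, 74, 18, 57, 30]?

24.7895

Step 1: Compute the mean: 41.6923
Step 2: Sum of squared deviations from the mean: 7988.7692
Step 3: Population variance = 7988.7692 / 13 = 614.5207
Step 4: Standard deviation = sqrt(614.5207) = 24.7895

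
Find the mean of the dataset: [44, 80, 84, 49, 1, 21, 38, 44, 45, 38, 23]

42.4545

Step 1: Sum all values: 44 + 80 + 84 + 49 + 1 + 21 + 38 + 44 + 45 + 38 + 23 = 467
Step 2: Count the number of values: n = 11
Step 3: Mean = sum / n = 467 / 11 = 42.4545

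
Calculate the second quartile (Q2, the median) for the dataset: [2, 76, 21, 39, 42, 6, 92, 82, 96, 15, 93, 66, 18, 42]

42

Step 1: Sort the data: [2, 6, 15, 18, 21, 39, 42, 42, 66, 76, 82, 92, 93, 96]
Step 2: n = 14
Step 3: Q2 is the median. Since n is even, it is the average of the values at positions 7 and 8:
  Q2 = (42 + 42) / 2 = 42
Step 4: Q2 = 42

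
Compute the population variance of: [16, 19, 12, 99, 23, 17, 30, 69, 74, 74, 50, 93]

957.8333

Step 1: Compute the mean: (16 + 19 + 12 + 99 + 23 + 17 + 30 + 69 + 74 + 74 + 50 + 93) / 12 = 48
Step 2: Compute squared deviations from the mean:
  (16 - 48)^2 = 1024
  (19 - 48)^2 = 841
  (12 - 48)^2 = 1296
  (99 - 48)^2 = 2601
  (23 - 48)^2 = 625
  (17 - 48)^2 = 961
  (30 - 48)^2 = 324
  (69 - 48)^2 = 441
  (74 - 48)^2 = 676
  (74 - 48)^2 = 676
  (50 - 48)^2 = 4
  (93 - 48)^2 = 2025
Step 3: Sum of squared deviations = 11494
Step 4: Population variance = 11494 / 12 = 957.8333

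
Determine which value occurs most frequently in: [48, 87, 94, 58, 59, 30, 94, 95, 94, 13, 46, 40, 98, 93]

94

Step 1: Count the frequency of each value:
  13: appears 1 time(s)
  30: appears 1 time(s)
  40: appears 1 time(s)
  46: appears 1 time(s)
  48: appears 1 time(s)
  58: appears 1 time(s)
  59: appears 1 time(s)
  87: appears 1 time(s)
  93: appears 1 time(s)
  94: appears 3 time(s)
  95: appears 1 time(s)
  98: appears 1 time(s)
Step 2: The value 94 appears most frequently (3 times).
Step 3: Mode = 94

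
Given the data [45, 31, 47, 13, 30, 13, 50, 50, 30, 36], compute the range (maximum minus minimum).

37

Step 1: Identify the maximum value: max = 50
Step 2: Identify the minimum value: min = 13
Step 3: Range = max - min = 50 - 13 = 37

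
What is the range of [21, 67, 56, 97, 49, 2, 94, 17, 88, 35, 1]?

96

Step 1: Identify the maximum value: max = 97
Step 2: Identify the minimum value: min = 1
Step 3: Range = max - min = 97 - 1 = 96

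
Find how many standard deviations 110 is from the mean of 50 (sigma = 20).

3

Step 1: Recall the z-score formula: z = (x - mu) / sigma
Step 2: Substitute values: z = (110 - 50) / 20
Step 3: z = 60 / 20 = 3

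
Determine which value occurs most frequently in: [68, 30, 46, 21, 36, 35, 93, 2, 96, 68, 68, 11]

68

Step 1: Count the frequency of each value:
  2: appears 1 time(s)
  11: appears 1 time(s)
  21: appears 1 time(s)
  30: appears 1 time(s)
  35: appears 1 time(s)
  36: appears 1 time(s)
  46: appears 1 time(s)
  68: appears 3 time(s)
  93: appears 1 time(s)
  96: appears 1 time(s)
Step 2: The value 68 appears most frequently (3 times).
Step 3: Mode = 68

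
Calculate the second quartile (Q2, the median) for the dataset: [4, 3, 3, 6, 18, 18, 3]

4

Step 1: Sort the data: [3, 3, 3, 4, 6, 18, 18]
Step 2: n = 7
Step 3: Q2 is the median. Since n is odd, it is the middle value at position 4: 4
Step 4: Q2 = 4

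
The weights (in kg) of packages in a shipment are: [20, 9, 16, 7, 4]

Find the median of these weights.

9

Step 1: Sort the data in ascending order: [4, 7, 9, 16, 20]
Step 2: The number of values is n = 5.
Step 3: Since n is odd, the median is the middle value at position 3: 9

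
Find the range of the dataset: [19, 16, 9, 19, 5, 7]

14

Step 1: Identify the maximum value: max = 19
Step 2: Identify the minimum value: min = 5
Step 3: Range = max - min = 19 - 5 = 14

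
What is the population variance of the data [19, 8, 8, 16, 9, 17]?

21.1389

Step 1: Compute the mean: (19 + 8 + 8 + 16 + 9 + 17) / 6 = 12.8333
Step 2: Compute squared deviations from the mean:
  (19 - 12.8333)^2 = 38.0278
  (8 - 12.8333)^2 = 23.3611
  (8 - 12.8333)^2 = 23.3611
  (16 - 12.8333)^2 = 10.0278
  (9 - 12.8333)^2 = 14.6944
  (17 - 12.8333)^2 = 17.3611
Step 3: Sum of squared deviations = 126.8333
Step 4: Population variance = 126.8333 / 6 = 21.1389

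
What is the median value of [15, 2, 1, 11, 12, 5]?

8

Step 1: Sort the data in ascending order: [1, 2, 5, 11, 12, 15]
Step 2: The number of values is n = 6.
Step 3: Since n is even, the median is the average of positions 3 and 4:
  Median = (5 + 11) / 2 = 8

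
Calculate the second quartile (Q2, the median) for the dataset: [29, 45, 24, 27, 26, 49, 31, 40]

30

Step 1: Sort the data: [24, 26, 27, 29, 31, 40, 45, 49]
Step 2: n = 8
Step 3: Q2 is the median. Since n is even, it is the average of the values at positions 4 and 5:
  Q2 = (29 + 31) / 2 = 30
Step 4: Q2 = 30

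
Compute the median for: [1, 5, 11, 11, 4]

5

Step 1: Sort the data in ascending order: [1, 4, 5, 11, 11]
Step 2: The number of values is n = 5.
Step 3: Since n is odd, the median is the middle value at position 3: 5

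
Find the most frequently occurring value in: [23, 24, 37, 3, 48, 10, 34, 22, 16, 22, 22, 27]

22

Step 1: Count the frequency of each value:
  3: appears 1 time(s)
  10: appears 1 time(s)
  16: appears 1 time(s)
  22: appears 3 time(s)
  23: appears 1 time(s)
  24: appears 1 time(s)
  27: appears 1 time(s)
  34: appears 1 time(s)
  37: appears 1 time(s)
  48: appears 1 time(s)
Step 2: The value 22 appears most frequently (3 times).
Step 3: Mode = 22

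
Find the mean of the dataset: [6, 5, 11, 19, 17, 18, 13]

12.7143

Step 1: Sum all values: 6 + 5 + 11 + 19 + 17 + 18 + 13 = 89
Step 2: Count the number of values: n = 7
Step 3: Mean = sum / n = 89 / 7 = 12.7143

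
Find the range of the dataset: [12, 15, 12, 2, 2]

13

Step 1: Identify the maximum value: max = 15
Step 2: Identify the minimum value: min = 2
Step 3: Range = max - min = 15 - 2 = 13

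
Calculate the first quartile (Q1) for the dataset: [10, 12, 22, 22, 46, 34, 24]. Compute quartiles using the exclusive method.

12

Step 1: Sort the data: [10, 12, 22, 22, 24, 34, 46]
Step 2: n = 7
Step 3: Using the exclusive quartile method:
  Q1 = 12
  Q2 (median) = 22
  Q3 = 34
  IQR = Q3 - Q1 = 34 - 12 = 22
Step 4: Q1 = 12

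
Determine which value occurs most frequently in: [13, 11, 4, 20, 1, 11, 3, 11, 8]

11

Step 1: Count the frequency of each value:
  1: appears 1 time(s)
  3: appears 1 time(s)
  4: appears 1 time(s)
  8: appears 1 time(s)
  11: appears 3 time(s)
  13: appears 1 time(s)
  20: appears 1 time(s)
Step 2: The value 11 appears most frequently (3 times).
Step 3: Mode = 11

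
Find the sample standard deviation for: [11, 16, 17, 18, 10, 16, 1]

5.9921

Step 1: Compute the mean: 12.7143
Step 2: Sum of squared deviations from the mean: 215.4286
Step 3: Sample variance = 215.4286 / 6 = 35.9048
Step 4: Standard deviation = sqrt(35.9048) = 5.9921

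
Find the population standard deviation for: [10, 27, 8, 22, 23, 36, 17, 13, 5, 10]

9.2785

Step 1: Compute the mean: 17.1
Step 2: Sum of squared deviations from the mean: 860.9
Step 3: Population variance = 860.9 / 10 = 86.09
Step 4: Standard deviation = sqrt(86.09) = 9.2785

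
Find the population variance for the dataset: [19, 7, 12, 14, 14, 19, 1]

35.9184

Step 1: Compute the mean: (19 + 7 + 12 + 14 + 14 + 19 + 1) / 7 = 12.2857
Step 2: Compute squared deviations from the mean:
  (19 - 12.2857)^2 = 45.0816
  (7 - 12.2857)^2 = 27.9388
  (12 - 12.2857)^2 = 0.0816
  (14 - 12.2857)^2 = 2.9388
  (14 - 12.2857)^2 = 2.9388
  (19 - 12.2857)^2 = 45.0816
  (1 - 12.2857)^2 = 127.3673
Step 3: Sum of squared deviations = 251.4286
Step 4: Population variance = 251.4286 / 7 = 35.9184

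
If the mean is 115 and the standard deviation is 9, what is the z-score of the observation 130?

1.6667

Step 1: Recall the z-score formula: z = (x - mu) / sigma
Step 2: Substitute values: z = (130 - 115) / 9
Step 3: z = 15 / 9 = 1.6667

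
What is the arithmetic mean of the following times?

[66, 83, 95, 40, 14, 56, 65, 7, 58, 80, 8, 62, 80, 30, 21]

51

Step 1: Sum all values: 66 + 83 + 95 + 40 + 14 + 56 + 65 + 7 + 58 + 80 + 8 + 62 + 80 + 30 + 21 = 765
Step 2: Count the number of values: n = 15
Step 3: Mean = sum / n = 765 / 15 = 51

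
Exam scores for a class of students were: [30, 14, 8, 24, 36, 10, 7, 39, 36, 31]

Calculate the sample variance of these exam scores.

159.6111

Step 1: Compute the mean: (30 + 14 + 8 + 24 + 36 + 10 + 7 + 39 + 36 + 31) / 10 = 23.5
Step 2: Compute squared deviations from the mean:
  (30 - 23.5)^2 = 42.25
  (14 - 23.5)^2 = 90.25
  (8 - 23.5)^2 = 240.25
  (24 - 23.5)^2 = 0.25
  (36 - 23.5)^2 = 156.25
  (10 - 23.5)^2 = 182.25
  (7 - 23.5)^2 = 272.25
  (39 - 23.5)^2 = 240.25
  (36 - 23.5)^2 = 156.25
  (31 - 23.5)^2 = 56.25
Step 3: Sum of squared deviations = 1436.5
Step 4: Sample variance = 1436.5 / 9 = 159.6111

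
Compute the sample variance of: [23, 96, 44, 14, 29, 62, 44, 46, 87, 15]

805.3333

Step 1: Compute the mean: (23 + 96 + 44 + 14 + 29 + 62 + 44 + 46 + 87 + 15) / 10 = 46
Step 2: Compute squared deviations from the mean:
  (23 - 46)^2 = 529
  (96 - 46)^2 = 2500
  (44 - 46)^2 = 4
  (14 - 46)^2 = 1024
  (29 - 46)^2 = 289
  (62 - 46)^2 = 256
  (44 - 46)^2 = 4
  (46 - 46)^2 = 0
  (87 - 46)^2 = 1681
  (15 - 46)^2 = 961
Step 3: Sum of squared deviations = 7248
Step 4: Sample variance = 7248 / 9 = 805.3333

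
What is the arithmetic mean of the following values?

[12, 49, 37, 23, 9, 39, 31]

28.5714

Step 1: Sum all values: 12 + 49 + 37 + 23 + 9 + 39 + 31 = 200
Step 2: Count the number of values: n = 7
Step 3: Mean = sum / n = 200 / 7 = 28.5714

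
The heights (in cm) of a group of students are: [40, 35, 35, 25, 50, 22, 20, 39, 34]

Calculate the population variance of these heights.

81.7778

Step 1: Compute the mean: (40 + 35 + 35 + 25 + 50 + 22 + 20 + 39 + 34) / 9 = 33.3333
Step 2: Compute squared deviations from the mean:
  (40 - 33.3333)^2 = 44.4444
  (35 - 33.3333)^2 = 2.7778
  (35 - 33.3333)^2 = 2.7778
  (25 - 33.3333)^2 = 69.4444
  (50 - 33.3333)^2 = 277.7778
  (22 - 33.3333)^2 = 128.4444
  (20 - 33.3333)^2 = 177.7778
  (39 - 33.3333)^2 = 32.1111
  (34 - 33.3333)^2 = 0.4444
Step 3: Sum of squared deviations = 736
Step 4: Population variance = 736 / 9 = 81.7778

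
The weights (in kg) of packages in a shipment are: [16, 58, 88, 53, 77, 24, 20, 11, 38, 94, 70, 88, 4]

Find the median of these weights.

53

Step 1: Sort the data in ascending order: [4, 11, 16, 20, 24, 38, 53, 58, 70, 77, 88, 88, 94]
Step 2: The number of values is n = 13.
Step 3: Since n is odd, the median is the middle value at position 7: 53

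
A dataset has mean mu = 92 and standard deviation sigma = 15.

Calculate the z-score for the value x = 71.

-1.4

Step 1: Recall the z-score formula: z = (x - mu) / sigma
Step 2: Substitute values: z = (71 - 92) / 15
Step 3: z = -21 / 15 = -1.4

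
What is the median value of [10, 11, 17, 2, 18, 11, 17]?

11

Step 1: Sort the data in ascending order: [2, 10, 11, 11, 17, 17, 18]
Step 2: The number of values is n = 7.
Step 3: Since n is odd, the median is the middle value at position 4: 11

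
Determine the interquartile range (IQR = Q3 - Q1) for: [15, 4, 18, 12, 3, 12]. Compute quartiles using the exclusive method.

12

Step 1: Sort the data: [3, 4, 12, 12, 15, 18]
Step 2: n = 6
Step 3: Using the exclusive quartile method:
  Q1 = 3.75
  Q2 (median) = 12
  Q3 = 15.75
  IQR = Q3 - Q1 = 15.75 - 3.75 = 12
Step 4: IQR = 12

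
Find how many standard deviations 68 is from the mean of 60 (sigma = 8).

1

Step 1: Recall the z-score formula: z = (x - mu) / sigma
Step 2: Substitute values: z = (68 - 60) / 8
Step 3: z = 8 / 8 = 1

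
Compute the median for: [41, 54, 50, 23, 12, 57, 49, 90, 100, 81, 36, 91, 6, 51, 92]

51

Step 1: Sort the data in ascending order: [6, 12, 23, 36, 41, 49, 50, 51, 54, 57, 81, 90, 91, 92, 100]
Step 2: The number of values is n = 15.
Step 3: Since n is odd, the median is the middle value at position 8: 51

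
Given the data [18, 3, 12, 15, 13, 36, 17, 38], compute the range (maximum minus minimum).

35

Step 1: Identify the maximum value: max = 38
Step 2: Identify the minimum value: min = 3
Step 3: Range = max - min = 38 - 3 = 35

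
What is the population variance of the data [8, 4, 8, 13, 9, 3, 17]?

20.4082

Step 1: Compute the mean: (8 + 4 + 8 + 13 + 9 + 3 + 17) / 7 = 8.8571
Step 2: Compute squared deviations from the mean:
  (8 - 8.8571)^2 = 0.7347
  (4 - 8.8571)^2 = 23.5918
  (8 - 8.8571)^2 = 0.7347
  (13 - 8.8571)^2 = 17.1633
  (9 - 8.8571)^2 = 0.0204
  (3 - 8.8571)^2 = 34.3061
  (17 - 8.8571)^2 = 66.3061
Step 3: Sum of squared deviations = 142.8571
Step 4: Population variance = 142.8571 / 7 = 20.4082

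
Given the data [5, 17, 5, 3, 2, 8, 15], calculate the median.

5

Step 1: Sort the data in ascending order: [2, 3, 5, 5, 8, 15, 17]
Step 2: The number of values is n = 7.
Step 3: Since n is odd, the median is the middle value at position 4: 5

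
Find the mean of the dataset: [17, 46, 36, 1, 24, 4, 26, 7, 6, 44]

21.1

Step 1: Sum all values: 17 + 46 + 36 + 1 + 24 + 4 + 26 + 7 + 6 + 44 = 211
Step 2: Count the number of values: n = 10
Step 3: Mean = sum / n = 211 / 10 = 21.1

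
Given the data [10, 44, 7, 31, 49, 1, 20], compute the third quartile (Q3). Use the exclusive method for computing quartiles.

44

Step 1: Sort the data: [1, 7, 10, 20, 31, 44, 49]
Step 2: n = 7
Step 3: Using the exclusive quartile method:
  Q1 = 7
  Q2 (median) = 20
  Q3 = 44
  IQR = Q3 - Q1 = 44 - 7 = 37
Step 4: Q3 = 44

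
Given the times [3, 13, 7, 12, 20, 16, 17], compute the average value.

12.5714

Step 1: Sum all values: 3 + 13 + 7 + 12 + 20 + 16 + 17 = 88
Step 2: Count the number of values: n = 7
Step 3: Mean = sum / n = 88 / 7 = 12.5714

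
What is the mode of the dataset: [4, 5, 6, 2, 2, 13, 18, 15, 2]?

2

Step 1: Count the frequency of each value:
  2: appears 3 time(s)
  4: appears 1 time(s)
  5: appears 1 time(s)
  6: appears 1 time(s)
  13: appears 1 time(s)
  15: appears 1 time(s)
  18: appears 1 time(s)
Step 2: The value 2 appears most frequently (3 times).
Step 3: Mode = 2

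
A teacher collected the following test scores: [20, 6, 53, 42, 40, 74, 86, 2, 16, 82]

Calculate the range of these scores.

84

Step 1: Identify the maximum value: max = 86
Step 2: Identify the minimum value: min = 2
Step 3: Range = max - min = 86 - 2 = 84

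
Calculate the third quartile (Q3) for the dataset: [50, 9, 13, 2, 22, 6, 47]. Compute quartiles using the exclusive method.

47

Step 1: Sort the data: [2, 6, 9, 13, 22, 47, 50]
Step 2: n = 7
Step 3: Using the exclusive quartile method:
  Q1 = 6
  Q2 (median) = 13
  Q3 = 47
  IQR = Q3 - Q1 = 47 - 6 = 41
Step 4: Q3 = 47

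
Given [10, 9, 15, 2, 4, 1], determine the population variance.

24.4722

Step 1: Compute the mean: (10 + 9 + 15 + 2 + 4 + 1) / 6 = 6.8333
Step 2: Compute squared deviations from the mean:
  (10 - 6.8333)^2 = 10.0278
  (9 - 6.8333)^2 = 4.6944
  (15 - 6.8333)^2 = 66.6944
  (2 - 6.8333)^2 = 23.3611
  (4 - 6.8333)^2 = 8.0278
  (1 - 6.8333)^2 = 34.0278
Step 3: Sum of squared deviations = 146.8333
Step 4: Population variance = 146.8333 / 6 = 24.4722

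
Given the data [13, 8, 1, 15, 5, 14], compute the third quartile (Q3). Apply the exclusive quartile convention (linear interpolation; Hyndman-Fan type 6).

14.25

Step 1: Sort the data: [1, 5, 8, 13, 14, 15]
Step 2: n = 6
Step 3: Using the exclusive quartile method:
  Q1 = 4
  Q2 (median) = 10.5
  Q3 = 14.25
  IQR = Q3 - Q1 = 14.25 - 4 = 10.25
Step 4: Q3 = 14.25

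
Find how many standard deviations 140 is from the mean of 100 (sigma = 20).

2

Step 1: Recall the z-score formula: z = (x - mu) / sigma
Step 2: Substitute values: z = (140 - 100) / 20
Step 3: z = 40 / 20 = 2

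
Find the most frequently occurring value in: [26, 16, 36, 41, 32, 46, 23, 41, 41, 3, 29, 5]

41

Step 1: Count the frequency of each value:
  3: appears 1 time(s)
  5: appears 1 time(s)
  16: appears 1 time(s)
  23: appears 1 time(s)
  26: appears 1 time(s)
  29: appears 1 time(s)
  32: appears 1 time(s)
  36: appears 1 time(s)
  41: appears 3 time(s)
  46: appears 1 time(s)
Step 2: The value 41 appears most frequently (3 times).
Step 3: Mode = 41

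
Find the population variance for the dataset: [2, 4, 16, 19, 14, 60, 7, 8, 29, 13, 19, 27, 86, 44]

523.4082

Step 1: Compute the mean: (2 + 4 + 16 + 19 + 14 + 60 + 7 + 8 + 29 + 13 + 19 + 27 + 86 + 44) / 14 = 24.8571
Step 2: Compute squared deviations from the mean:
  (2 - 24.8571)^2 = 522.449
  (4 - 24.8571)^2 = 435.0204
  (16 - 24.8571)^2 = 78.449
  (19 - 24.8571)^2 = 34.3061
  (14 - 24.8571)^2 = 117.8776
  (60 - 24.8571)^2 = 1235.0204
  (7 - 24.8571)^2 = 318.8776
  (8 - 24.8571)^2 = 284.1633
  (29 - 24.8571)^2 = 17.1633
  (13 - 24.8571)^2 = 140.5918
  (19 - 24.8571)^2 = 34.3061
  (27 - 24.8571)^2 = 4.5918
  (86 - 24.8571)^2 = 3738.449
  (44 - 24.8571)^2 = 366.449
Step 3: Sum of squared deviations = 7327.7143
Step 4: Population variance = 7327.7143 / 14 = 523.4082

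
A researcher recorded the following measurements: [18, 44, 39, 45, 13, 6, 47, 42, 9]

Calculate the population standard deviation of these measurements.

16.2602

Step 1: Compute the mean: 29.2222
Step 2: Sum of squared deviations from the mean: 2379.5556
Step 3: Population variance = 2379.5556 / 9 = 264.3951
Step 4: Standard deviation = sqrt(264.3951) = 16.2602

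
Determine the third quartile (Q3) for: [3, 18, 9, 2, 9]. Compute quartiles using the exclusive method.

13.5

Step 1: Sort the data: [2, 3, 9, 9, 18]
Step 2: n = 5
Step 3: Using the exclusive quartile method:
  Q1 = 2.5
  Q2 (median) = 9
  Q3 = 13.5
  IQR = Q3 - Q1 = 13.5 - 2.5 = 11
Step 4: Q3 = 13.5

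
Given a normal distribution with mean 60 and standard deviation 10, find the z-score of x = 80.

2

Step 1: Recall the z-score formula: z = (x - mu) / sigma
Step 2: Substitute values: z = (80 - 60) / 10
Step 3: z = 20 / 10 = 2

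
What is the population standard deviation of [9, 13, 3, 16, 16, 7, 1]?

5.5733

Step 1: Compute the mean: 9.2857
Step 2: Sum of squared deviations from the mean: 217.4286
Step 3: Population variance = 217.4286 / 7 = 31.0612
Step 4: Standard deviation = sqrt(31.0612) = 5.5733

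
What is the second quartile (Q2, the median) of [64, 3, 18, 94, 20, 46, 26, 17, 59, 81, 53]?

46

Step 1: Sort the data: [3, 17, 18, 20, 26, 46, 53, 59, 64, 81, 94]
Step 2: n = 11
Step 3: Q2 is the median. Since n is odd, it is the middle value at position 6: 46
Step 4: Q2 = 46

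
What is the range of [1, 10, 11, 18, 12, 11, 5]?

17

Step 1: Identify the maximum value: max = 18
Step 2: Identify the minimum value: min = 1
Step 3: Range = max - min = 18 - 1 = 17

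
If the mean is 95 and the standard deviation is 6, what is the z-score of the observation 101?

1

Step 1: Recall the z-score formula: z = (x - mu) / sigma
Step 2: Substitute values: z = (101 - 95) / 6
Step 3: z = 6 / 6 = 1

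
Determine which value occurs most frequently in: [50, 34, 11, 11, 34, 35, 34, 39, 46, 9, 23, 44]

34

Step 1: Count the frequency of each value:
  9: appears 1 time(s)
  11: appears 2 time(s)
  23: appears 1 time(s)
  34: appears 3 time(s)
  35: appears 1 time(s)
  39: appears 1 time(s)
  44: appears 1 time(s)
  46: appears 1 time(s)
  50: appears 1 time(s)
Step 2: The value 34 appears most frequently (3 times).
Step 3: Mode = 34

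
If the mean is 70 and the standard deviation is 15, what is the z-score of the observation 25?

-3

Step 1: Recall the z-score formula: z = (x - mu) / sigma
Step 2: Substitute values: z = (25 - 70) / 15
Step 3: z = -45 / 15 = -3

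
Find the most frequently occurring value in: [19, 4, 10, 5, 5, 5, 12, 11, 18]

5

Step 1: Count the frequency of each value:
  4: appears 1 time(s)
  5: appears 3 time(s)
  10: appears 1 time(s)
  11: appears 1 time(s)
  12: appears 1 time(s)
  18: appears 1 time(s)
  19: appears 1 time(s)
Step 2: The value 5 appears most frequently (3 times).
Step 3: Mode = 5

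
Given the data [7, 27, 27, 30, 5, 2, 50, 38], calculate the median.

27

Step 1: Sort the data in ascending order: [2, 5, 7, 27, 27, 30, 38, 50]
Step 2: The number of values is n = 8.
Step 3: Since n is even, the median is the average of positions 4 and 5:
  Median = (27 + 27) / 2 = 27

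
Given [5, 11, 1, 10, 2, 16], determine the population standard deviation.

5.3151

Step 1: Compute the mean: 7.5
Step 2: Sum of squared deviations from the mean: 169.5
Step 3: Population variance = 169.5 / 6 = 28.25
Step 4: Standard deviation = sqrt(28.25) = 5.3151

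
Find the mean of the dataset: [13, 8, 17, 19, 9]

13.2

Step 1: Sum all values: 13 + 8 + 17 + 19 + 9 = 66
Step 2: Count the number of values: n = 5
Step 3: Mean = sum / n = 66 / 5 = 13.2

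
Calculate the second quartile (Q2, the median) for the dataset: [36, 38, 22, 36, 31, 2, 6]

31

Step 1: Sort the data: [2, 6, 22, 31, 36, 36, 38]
Step 2: n = 7
Step 3: Q2 is the median. Since n is odd, it is the middle value at position 4: 31
Step 4: Q2 = 31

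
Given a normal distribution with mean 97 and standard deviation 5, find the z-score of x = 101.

0.8

Step 1: Recall the z-score formula: z = (x - mu) / sigma
Step 2: Substitute values: z = (101 - 97) / 5
Step 3: z = 4 / 5 = 0.8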